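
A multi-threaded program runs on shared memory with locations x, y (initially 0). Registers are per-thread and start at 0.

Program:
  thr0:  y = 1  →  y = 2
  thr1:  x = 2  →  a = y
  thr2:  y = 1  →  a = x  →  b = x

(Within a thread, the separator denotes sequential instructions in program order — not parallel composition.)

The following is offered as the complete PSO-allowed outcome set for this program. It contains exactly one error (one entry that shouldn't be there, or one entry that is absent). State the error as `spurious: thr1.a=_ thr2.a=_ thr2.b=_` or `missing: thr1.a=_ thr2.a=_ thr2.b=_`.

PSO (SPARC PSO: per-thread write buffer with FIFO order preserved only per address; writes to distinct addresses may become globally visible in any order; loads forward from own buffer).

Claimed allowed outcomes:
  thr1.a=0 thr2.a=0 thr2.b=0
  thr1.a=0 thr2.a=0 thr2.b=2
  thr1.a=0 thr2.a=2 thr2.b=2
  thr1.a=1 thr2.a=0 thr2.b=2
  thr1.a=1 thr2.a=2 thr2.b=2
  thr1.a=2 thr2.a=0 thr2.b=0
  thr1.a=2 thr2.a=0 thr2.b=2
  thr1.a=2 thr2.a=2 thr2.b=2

missing: thr1.a=1 thr2.a=0 thr2.b=0

outcome vector order: (thr1.a,thr2.a,thr2.b)
[PSO] allowed = {(0,0,0), (0,0,2), (0,2,2), (1,0,0), (1,0,2), (1,2,2), (2,0,0), (2,0,2), (2,2,2)}
PSO∖claimed = {(1,0,0)}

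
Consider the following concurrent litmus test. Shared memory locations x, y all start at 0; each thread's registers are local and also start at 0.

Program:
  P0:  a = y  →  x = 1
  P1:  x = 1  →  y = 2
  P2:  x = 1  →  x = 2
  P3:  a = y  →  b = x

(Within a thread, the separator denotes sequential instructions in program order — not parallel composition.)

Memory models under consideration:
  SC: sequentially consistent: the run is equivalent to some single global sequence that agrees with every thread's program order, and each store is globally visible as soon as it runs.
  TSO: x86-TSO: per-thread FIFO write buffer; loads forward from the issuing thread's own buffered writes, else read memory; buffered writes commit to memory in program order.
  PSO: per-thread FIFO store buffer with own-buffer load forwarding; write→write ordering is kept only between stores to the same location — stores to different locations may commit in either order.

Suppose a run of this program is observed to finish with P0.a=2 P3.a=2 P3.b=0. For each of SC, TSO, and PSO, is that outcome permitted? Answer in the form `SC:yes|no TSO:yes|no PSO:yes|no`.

outcome vector order: (P0.a,P3.a,P3.b)
SC (10): 000 001 002 021 022 200 201 202 221 222
TSO (10): 000 001 002 021 022 200 201 202 221 222
PSO (12): 000 001 002 020 021 022 200 201 202 220 221 222
target 220 ∈ {PSO}

SC:no TSO:no PSO:yes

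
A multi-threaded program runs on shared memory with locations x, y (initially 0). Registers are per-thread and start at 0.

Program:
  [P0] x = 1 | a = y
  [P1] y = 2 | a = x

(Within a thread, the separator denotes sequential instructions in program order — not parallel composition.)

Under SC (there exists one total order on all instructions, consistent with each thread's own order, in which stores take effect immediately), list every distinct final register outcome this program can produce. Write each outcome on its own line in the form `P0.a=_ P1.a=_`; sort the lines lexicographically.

P0.a=0 P1.a=1
P0.a=2 P1.a=0
P0.a=2 P1.a=1

outcome vector order: (P0.a,P1.a)
|SC outcomes| = 3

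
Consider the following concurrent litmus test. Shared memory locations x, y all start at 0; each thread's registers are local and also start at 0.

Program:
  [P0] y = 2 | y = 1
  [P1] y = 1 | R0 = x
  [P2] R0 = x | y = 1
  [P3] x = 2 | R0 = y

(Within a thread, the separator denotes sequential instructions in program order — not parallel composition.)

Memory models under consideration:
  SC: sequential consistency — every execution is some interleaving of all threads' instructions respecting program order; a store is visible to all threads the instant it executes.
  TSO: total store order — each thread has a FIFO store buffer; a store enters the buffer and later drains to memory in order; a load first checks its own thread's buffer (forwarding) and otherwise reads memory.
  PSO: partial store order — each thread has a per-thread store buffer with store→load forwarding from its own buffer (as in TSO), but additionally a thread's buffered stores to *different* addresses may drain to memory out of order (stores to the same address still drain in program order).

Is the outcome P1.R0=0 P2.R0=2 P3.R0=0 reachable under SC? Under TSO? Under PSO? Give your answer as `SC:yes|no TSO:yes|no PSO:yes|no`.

outcome vector order: (P1.R0,P2.R0,P3.R0)
[SC] allowed = {(0,0,1) (0,0,2) (0,2,1) (0,2,2) (2,0,0) (2,0,1) (2,0,2) (2,2,0) (2,2,1) (2,2,2)}
[TSO] allowed = {(0,0,0) (0,0,1) (0,0,2) (0,2,0) (0,2,1) (0,2,2) (2,0,0) (2,0,1) (2,0,2) (2,2,0) (2,2,1) (2,2,2)}
[PSO] allowed = {(0,0,0) (0,0,1) (0,0,2) (0,2,0) (0,2,1) (0,2,2) (2,0,0) (2,0,1) (2,0,2) (2,2,0) (2,2,1) (2,2,2)}
target (0,2,0) ∈ {TSO,PSO}

SC:no TSO:yes PSO:yes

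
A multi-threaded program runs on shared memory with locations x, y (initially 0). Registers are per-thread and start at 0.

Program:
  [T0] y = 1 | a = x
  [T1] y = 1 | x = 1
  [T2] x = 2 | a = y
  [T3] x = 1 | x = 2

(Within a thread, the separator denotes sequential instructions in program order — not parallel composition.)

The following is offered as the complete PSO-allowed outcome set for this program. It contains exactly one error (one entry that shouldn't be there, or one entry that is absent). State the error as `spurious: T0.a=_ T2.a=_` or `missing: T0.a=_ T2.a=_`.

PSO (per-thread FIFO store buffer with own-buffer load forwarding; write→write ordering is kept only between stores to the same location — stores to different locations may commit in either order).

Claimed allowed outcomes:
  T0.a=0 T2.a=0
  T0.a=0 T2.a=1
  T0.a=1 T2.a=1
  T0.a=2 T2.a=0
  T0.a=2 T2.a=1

outcome vector order: (T0.a,T2.a)
[PSO] allowed = {0/0 0/1 1/0 1/1 2/0 2/1}
PSO∖claimed = {1/0}

missing: T0.a=1 T2.a=0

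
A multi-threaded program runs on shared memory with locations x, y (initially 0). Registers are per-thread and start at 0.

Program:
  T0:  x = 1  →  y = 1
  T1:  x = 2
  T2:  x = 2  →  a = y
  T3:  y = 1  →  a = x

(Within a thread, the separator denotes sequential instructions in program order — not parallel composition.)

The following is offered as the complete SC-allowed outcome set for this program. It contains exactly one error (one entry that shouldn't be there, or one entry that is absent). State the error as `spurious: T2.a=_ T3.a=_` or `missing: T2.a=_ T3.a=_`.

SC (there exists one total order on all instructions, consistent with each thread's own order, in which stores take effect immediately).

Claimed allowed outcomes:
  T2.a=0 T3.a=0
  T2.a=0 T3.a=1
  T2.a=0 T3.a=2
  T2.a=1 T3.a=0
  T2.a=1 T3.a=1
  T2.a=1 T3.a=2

spurious: T2.a=0 T3.a=0

outcome vector order: (T2.a,T3.a)
SC: 5 outcomes — {0/1; 0/2; 1/0; 1/1; 1/2}
claimed∖SC = {0/0}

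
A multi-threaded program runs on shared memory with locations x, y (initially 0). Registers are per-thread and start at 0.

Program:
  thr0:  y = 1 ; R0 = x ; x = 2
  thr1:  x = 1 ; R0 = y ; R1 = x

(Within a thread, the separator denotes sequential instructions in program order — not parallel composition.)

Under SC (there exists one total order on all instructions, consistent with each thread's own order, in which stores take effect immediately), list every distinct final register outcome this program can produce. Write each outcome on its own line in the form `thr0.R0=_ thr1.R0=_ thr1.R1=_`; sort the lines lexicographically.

outcome vector order: (thr0.R0,thr1.R0,thr1.R1)
|SC outcomes| = 6

thr0.R0=0 thr1.R0=1 thr1.R1=1
thr0.R0=0 thr1.R0=1 thr1.R1=2
thr0.R0=1 thr1.R0=0 thr1.R1=1
thr0.R0=1 thr1.R0=0 thr1.R1=2
thr0.R0=1 thr1.R0=1 thr1.R1=1
thr0.R0=1 thr1.R0=1 thr1.R1=2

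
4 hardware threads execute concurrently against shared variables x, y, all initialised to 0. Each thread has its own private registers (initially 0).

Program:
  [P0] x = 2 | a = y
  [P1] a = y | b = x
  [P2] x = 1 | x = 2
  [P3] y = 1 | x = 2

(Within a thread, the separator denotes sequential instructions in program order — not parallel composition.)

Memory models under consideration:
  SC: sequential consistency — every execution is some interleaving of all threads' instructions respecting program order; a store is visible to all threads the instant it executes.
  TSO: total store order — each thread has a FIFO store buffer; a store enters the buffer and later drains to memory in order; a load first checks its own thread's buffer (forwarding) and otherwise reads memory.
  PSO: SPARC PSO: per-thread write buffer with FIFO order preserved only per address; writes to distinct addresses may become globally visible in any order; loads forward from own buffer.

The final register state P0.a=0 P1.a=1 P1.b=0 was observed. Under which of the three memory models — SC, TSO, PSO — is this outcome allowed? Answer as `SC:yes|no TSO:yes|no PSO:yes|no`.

outcome vector order: (P0.a,P1.a,P1.b)
SC: 11 outcomes — {<0 0 0> <0 0 1> <0 0 2> <0 1 1> <0 1 2> <1 0 0> <1 0 1> <1 0 2> <1 1 0> <1 1 1> <1 1 2>}
TSO: 12 outcomes — {<0 0 0> <0 0 1> <0 0 2> <0 1 0> <0 1 1> <0 1 2> <1 0 0> <1 0 1> <1 0 2> <1 1 0> <1 1 1> <1 1 2>}
PSO: 12 outcomes — {<0 0 0> <0 0 1> <0 0 2> <0 1 0> <0 1 1> <0 1 2> <1 0 0> <1 0 1> <1 0 2> <1 1 0> <1 1 1> <1 1 2>}
target <0 1 0> ∈ {TSO,PSO}

SC:no TSO:yes PSO:yes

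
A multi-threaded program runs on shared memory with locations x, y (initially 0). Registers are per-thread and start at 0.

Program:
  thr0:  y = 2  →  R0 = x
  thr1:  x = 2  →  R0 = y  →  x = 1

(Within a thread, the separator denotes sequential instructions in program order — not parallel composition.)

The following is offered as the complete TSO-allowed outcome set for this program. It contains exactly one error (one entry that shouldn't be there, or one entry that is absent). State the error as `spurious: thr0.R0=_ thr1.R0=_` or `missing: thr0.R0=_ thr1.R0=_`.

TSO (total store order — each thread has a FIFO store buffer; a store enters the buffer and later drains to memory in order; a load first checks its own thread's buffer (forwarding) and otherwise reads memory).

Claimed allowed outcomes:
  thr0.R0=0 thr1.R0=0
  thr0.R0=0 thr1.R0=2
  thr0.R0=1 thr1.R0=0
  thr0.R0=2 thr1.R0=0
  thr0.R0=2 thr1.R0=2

missing: thr0.R0=1 thr1.R0=2

outcome vector order: (thr0.R0,thr1.R0)
under TSO → 00; 02; 10; 12; 20; 22
TSO∖claimed = {12}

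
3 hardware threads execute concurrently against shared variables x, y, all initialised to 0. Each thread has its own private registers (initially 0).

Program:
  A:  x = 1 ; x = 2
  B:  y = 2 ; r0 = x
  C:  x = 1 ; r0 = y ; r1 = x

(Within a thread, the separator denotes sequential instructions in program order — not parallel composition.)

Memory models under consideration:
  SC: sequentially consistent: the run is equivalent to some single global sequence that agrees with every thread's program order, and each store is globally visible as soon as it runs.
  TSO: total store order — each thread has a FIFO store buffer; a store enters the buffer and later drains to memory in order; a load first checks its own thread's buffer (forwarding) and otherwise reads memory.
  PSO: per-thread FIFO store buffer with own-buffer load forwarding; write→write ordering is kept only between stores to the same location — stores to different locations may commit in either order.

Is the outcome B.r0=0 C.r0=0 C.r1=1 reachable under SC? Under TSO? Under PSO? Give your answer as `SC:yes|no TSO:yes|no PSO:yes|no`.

SC:no TSO:yes PSO:yes

outcome vector order: (B.r0,C.r0,C.r1)
under SC → (0,2,1), (0,2,2), (1,0,1), (1,0,2), (1,2,1), (1,2,2), (2,0,1), (2,0,2), (2,2,1), (2,2,2)
under TSO → (0,0,1), (0,0,2), (0,2,1), (0,2,2), (1,0,1), (1,0,2), (1,2,1), (1,2,2), (2,0,1), (2,0,2), (2,2,1), (2,2,2)
under PSO → (0,0,1), (0,0,2), (0,2,1), (0,2,2), (1,0,1), (1,0,2), (1,2,1), (1,2,2), (2,0,1), (2,0,2), (2,2,1), (2,2,2)
target (0,0,1) ∈ {TSO,PSO}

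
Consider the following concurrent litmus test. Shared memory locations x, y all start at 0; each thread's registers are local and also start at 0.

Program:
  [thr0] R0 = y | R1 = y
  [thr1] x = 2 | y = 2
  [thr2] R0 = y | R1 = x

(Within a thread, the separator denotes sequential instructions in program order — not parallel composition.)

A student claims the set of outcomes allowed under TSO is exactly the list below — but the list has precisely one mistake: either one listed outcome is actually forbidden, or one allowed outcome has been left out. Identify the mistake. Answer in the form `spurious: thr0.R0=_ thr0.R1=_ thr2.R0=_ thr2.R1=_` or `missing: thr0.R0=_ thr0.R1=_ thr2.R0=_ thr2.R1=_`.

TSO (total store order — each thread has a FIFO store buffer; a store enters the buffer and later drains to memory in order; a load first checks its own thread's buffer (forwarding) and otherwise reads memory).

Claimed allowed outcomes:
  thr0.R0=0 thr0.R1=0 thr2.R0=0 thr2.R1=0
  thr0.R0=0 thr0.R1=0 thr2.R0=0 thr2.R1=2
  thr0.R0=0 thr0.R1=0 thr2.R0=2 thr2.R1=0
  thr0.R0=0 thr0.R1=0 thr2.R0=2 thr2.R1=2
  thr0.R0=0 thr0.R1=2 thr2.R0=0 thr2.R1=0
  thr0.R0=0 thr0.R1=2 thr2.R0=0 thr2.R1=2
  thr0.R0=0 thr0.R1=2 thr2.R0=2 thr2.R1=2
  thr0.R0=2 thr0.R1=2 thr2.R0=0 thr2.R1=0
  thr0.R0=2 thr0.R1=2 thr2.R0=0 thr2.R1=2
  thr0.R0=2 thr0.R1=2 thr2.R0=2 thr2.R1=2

outcome vector order: (thr0.R0,thr0.R1,thr2.R0,thr2.R1)
under TSO → 0000 0002 0022 0200 0202 0222 2200 2202 2222
claimed∖TSO = {0020}

spurious: thr0.R0=0 thr0.R1=0 thr2.R0=2 thr2.R1=0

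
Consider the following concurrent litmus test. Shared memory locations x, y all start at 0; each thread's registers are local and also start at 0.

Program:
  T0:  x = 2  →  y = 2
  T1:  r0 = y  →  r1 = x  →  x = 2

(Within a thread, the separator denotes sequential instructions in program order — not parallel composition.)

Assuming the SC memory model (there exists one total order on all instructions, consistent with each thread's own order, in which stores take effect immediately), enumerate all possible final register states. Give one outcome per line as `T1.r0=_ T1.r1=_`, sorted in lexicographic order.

T1.r0=0 T1.r1=0
T1.r0=0 T1.r1=2
T1.r0=2 T1.r1=2

outcome vector order: (T1.r0,T1.r1)
|SC outcomes| = 3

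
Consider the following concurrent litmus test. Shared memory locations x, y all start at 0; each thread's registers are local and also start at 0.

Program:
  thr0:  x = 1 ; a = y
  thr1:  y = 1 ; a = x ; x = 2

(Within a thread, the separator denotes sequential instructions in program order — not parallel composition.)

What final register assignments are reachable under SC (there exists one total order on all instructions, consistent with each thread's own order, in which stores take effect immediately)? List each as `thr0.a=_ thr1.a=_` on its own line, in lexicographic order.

thr0.a=0 thr1.a=1
thr0.a=1 thr1.a=0
thr0.a=1 thr1.a=1

outcome vector order: (thr0.a,thr1.a)
|SC outcomes| = 3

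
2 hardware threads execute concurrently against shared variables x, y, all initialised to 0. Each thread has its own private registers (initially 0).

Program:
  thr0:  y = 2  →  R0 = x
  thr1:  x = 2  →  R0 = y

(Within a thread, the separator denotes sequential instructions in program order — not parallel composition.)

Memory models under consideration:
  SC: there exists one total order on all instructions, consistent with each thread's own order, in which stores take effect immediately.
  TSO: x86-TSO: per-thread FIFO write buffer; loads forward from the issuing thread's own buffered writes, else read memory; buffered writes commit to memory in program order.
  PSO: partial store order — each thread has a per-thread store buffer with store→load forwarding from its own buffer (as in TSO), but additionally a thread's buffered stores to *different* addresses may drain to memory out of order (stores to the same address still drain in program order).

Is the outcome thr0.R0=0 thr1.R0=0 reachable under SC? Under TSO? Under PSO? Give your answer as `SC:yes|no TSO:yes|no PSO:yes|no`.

SC:no TSO:yes PSO:yes

outcome vector order: (thr0.R0,thr1.R0)
[SC] allowed = {<0 2>; <2 0>; <2 2>}
[TSO] allowed = {<0 0>; <0 2>; <2 0>; <2 2>}
[PSO] allowed = {<0 0>; <0 2>; <2 0>; <2 2>}
target <0 0> ∈ {TSO,PSO}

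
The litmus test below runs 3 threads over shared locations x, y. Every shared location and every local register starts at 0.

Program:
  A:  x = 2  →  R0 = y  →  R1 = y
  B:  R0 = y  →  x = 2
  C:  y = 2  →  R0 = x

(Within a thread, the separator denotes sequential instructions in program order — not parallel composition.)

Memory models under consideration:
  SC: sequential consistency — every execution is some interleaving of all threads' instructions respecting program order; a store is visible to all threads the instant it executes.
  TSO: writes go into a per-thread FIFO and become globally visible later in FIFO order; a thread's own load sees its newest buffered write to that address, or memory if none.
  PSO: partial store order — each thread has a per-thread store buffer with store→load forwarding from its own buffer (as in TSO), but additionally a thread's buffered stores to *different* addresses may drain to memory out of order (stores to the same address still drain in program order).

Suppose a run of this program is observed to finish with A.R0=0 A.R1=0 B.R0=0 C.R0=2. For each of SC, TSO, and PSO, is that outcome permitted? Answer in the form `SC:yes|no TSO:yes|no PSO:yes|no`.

outcome vector order: (A.R0,A.R1,B.R0,C.R0)
[SC] allowed = {<0 0 0 2>, <0 0 2 2>, <0 2 0 2>, <0 2 2 2>, <2 2 0 0>, <2 2 0 2>, <2 2 2 0>, <2 2 2 2>}
[TSO] allowed = {<0 0 0 0>, <0 0 0 2>, <0 0 2 0>, <0 0 2 2>, <0 2 0 0>, <0 2 0 2>, <0 2 2 0>, <0 2 2 2>, <2 2 0 0>, <2 2 0 2>, <2 2 2 0>, <2 2 2 2>}
[PSO] allowed = {<0 0 0 0>, <0 0 0 2>, <0 0 2 0>, <0 0 2 2>, <0 2 0 0>, <0 2 0 2>, <0 2 2 0>, <0 2 2 2>, <2 2 0 0>, <2 2 0 2>, <2 2 2 0>, <2 2 2 2>}
target <0 0 0 2> ∈ {SC,TSO,PSO}

SC:yes TSO:yes PSO:yes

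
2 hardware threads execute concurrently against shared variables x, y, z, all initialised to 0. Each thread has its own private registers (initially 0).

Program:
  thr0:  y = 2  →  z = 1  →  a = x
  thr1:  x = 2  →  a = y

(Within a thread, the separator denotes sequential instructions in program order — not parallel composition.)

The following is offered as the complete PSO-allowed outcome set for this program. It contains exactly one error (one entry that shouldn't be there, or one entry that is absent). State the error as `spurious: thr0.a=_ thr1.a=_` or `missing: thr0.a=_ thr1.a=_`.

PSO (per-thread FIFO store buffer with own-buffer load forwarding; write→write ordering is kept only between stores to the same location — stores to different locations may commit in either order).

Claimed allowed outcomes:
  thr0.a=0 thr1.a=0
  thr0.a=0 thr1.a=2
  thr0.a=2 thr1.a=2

missing: thr0.a=2 thr1.a=0

outcome vector order: (thr0.a,thr1.a)
[PSO] allowed = {0/0 0/2 2/0 2/2}
PSO∖claimed = {2/0}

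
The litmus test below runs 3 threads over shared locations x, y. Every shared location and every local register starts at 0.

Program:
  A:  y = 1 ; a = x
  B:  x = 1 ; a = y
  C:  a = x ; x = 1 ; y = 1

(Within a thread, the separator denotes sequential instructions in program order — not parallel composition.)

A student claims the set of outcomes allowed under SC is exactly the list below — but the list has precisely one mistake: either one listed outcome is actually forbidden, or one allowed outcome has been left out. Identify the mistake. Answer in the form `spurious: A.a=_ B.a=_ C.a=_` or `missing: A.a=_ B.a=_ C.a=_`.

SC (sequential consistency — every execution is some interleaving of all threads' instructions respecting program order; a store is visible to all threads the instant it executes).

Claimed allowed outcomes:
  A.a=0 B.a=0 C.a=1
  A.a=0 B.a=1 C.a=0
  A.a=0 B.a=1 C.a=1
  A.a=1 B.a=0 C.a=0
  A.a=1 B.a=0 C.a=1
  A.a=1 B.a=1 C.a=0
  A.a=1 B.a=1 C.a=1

outcome vector order: (A.a,B.a,C.a)
SC (6): <0 1 0>, <0 1 1>, <1 0 0>, <1 0 1>, <1 1 0>, <1 1 1>
claimed∖SC = {<0 0 1>}

spurious: A.a=0 B.a=0 C.a=1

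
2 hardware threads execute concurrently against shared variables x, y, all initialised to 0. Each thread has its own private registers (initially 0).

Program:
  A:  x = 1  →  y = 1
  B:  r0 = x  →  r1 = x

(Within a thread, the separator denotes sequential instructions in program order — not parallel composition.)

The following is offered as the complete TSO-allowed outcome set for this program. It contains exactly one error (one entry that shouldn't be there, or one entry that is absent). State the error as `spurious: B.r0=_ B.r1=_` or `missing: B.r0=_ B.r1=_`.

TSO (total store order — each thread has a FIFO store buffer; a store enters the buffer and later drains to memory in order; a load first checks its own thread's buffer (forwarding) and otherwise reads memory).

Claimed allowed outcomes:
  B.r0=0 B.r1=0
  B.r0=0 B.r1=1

outcome vector order: (B.r0,B.r1)
TSO: 3 outcomes — {<0 0>; <0 1>; <1 1>}
TSO∖claimed = {<1 1>}

missing: B.r0=1 B.r1=1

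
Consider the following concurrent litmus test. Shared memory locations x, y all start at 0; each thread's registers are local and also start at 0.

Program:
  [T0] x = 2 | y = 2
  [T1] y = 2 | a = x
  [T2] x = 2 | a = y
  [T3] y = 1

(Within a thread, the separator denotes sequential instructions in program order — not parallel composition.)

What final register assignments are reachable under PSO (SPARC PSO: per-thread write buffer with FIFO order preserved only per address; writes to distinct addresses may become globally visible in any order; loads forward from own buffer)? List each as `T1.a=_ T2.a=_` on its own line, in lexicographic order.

outcome vector order: (T1.a,T2.a)
|PSO outcomes| = 6

T1.a=0 T2.a=0
T1.a=0 T2.a=1
T1.a=0 T2.a=2
T1.a=2 T2.a=0
T1.a=2 T2.a=1
T1.a=2 T2.a=2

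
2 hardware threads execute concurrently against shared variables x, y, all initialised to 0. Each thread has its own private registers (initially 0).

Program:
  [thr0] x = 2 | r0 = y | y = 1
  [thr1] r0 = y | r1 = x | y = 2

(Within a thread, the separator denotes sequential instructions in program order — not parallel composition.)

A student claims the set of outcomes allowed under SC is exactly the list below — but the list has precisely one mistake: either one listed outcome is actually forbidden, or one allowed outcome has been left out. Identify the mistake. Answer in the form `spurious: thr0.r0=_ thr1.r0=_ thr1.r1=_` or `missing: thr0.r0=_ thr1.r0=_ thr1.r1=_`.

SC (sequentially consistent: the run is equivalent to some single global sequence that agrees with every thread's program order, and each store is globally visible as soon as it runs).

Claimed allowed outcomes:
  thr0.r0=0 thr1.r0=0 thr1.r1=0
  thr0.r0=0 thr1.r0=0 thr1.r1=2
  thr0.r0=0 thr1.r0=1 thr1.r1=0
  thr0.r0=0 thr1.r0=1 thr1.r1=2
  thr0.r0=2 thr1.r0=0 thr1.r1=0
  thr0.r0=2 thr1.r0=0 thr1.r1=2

spurious: thr0.r0=0 thr1.r0=1 thr1.r1=0

outcome vector order: (thr0.r0,thr1.r0,thr1.r1)
SC: 5 outcomes — {<0 0 0> <0 0 2> <0 1 2> <2 0 0> <2 0 2>}
claimed∖SC = {<0 1 0>}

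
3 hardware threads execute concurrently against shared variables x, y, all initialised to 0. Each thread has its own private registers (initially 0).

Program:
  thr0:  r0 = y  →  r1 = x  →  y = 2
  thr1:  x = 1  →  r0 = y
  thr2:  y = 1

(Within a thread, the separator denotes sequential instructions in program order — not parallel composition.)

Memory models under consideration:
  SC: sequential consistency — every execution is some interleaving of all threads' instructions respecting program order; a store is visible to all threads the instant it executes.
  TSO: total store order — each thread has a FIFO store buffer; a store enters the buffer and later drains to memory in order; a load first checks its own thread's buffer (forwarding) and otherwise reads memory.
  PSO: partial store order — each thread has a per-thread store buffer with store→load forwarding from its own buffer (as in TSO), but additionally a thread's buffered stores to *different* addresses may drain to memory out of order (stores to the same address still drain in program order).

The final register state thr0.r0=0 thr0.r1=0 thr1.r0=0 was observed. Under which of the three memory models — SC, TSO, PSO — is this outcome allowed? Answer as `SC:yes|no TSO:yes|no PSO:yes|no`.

SC:yes TSO:yes PSO:yes

outcome vector order: (thr0.r0,thr0.r1,thr1.r0)
SC (11): (0,0,0) (0,0,1) (0,0,2) (0,1,0) (0,1,1) (0,1,2) (1,0,1) (1,0,2) (1,1,0) (1,1,1) (1,1,2)
TSO (12): (0,0,0) (0,0,1) (0,0,2) (0,1,0) (0,1,1) (0,1,2) (1,0,0) (1,0,1) (1,0,2) (1,1,0) (1,1,1) (1,1,2)
PSO (12): (0,0,0) (0,0,1) (0,0,2) (0,1,0) (0,1,1) (0,1,2) (1,0,0) (1,0,1) (1,0,2) (1,1,0) (1,1,1) (1,1,2)
target (0,0,0) ∈ {SC,TSO,PSO}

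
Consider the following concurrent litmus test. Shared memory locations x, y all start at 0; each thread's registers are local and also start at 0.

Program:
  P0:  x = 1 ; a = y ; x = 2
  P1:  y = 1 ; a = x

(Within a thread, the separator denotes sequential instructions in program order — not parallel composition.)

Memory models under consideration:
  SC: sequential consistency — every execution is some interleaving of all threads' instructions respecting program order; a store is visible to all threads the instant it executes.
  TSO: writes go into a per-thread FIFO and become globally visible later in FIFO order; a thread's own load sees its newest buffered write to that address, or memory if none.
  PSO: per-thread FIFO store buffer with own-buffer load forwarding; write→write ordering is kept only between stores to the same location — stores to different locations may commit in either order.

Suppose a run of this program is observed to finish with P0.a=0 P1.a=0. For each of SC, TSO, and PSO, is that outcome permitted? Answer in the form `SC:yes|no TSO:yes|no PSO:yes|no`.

SC:no TSO:yes PSO:yes

outcome vector order: (P0.a,P1.a)
under SC → <0 1>; <0 2>; <1 0>; <1 1>; <1 2>
under TSO → <0 0>; <0 1>; <0 2>; <1 0>; <1 1>; <1 2>
under PSO → <0 0>; <0 1>; <0 2>; <1 0>; <1 1>; <1 2>
target <0 0> ∈ {TSO,PSO}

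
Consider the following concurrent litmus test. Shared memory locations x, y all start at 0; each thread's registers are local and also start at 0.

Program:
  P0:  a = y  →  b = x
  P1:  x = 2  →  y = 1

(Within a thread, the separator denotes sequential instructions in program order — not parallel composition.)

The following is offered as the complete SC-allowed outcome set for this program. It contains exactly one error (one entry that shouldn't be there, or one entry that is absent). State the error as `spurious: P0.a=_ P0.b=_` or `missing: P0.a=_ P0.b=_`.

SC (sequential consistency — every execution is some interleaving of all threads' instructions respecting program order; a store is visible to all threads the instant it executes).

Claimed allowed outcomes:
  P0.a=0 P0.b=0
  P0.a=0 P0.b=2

outcome vector order: (P0.a,P0.b)
SC (3): <0 0>, <0 2>, <1 2>
SC∖claimed = {<1 2>}

missing: P0.a=1 P0.b=2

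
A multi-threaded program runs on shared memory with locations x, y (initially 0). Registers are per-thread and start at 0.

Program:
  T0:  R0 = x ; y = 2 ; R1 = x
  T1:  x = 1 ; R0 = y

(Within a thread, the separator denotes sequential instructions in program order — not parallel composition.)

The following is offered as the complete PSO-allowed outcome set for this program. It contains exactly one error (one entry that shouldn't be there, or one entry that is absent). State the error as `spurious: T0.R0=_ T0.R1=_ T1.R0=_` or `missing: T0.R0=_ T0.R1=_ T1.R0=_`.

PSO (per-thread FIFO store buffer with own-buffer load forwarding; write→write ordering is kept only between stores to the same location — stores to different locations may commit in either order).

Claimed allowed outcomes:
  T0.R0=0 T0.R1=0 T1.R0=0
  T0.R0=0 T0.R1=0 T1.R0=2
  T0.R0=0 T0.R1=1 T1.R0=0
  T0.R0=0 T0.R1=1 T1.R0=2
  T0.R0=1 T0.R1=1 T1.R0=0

missing: T0.R0=1 T0.R1=1 T1.R0=2

outcome vector order: (T0.R0,T0.R1,T1.R0)
PSO (6): 0/0/0 0/0/2 0/1/0 0/1/2 1/1/0 1/1/2
PSO∖claimed = {1/1/2}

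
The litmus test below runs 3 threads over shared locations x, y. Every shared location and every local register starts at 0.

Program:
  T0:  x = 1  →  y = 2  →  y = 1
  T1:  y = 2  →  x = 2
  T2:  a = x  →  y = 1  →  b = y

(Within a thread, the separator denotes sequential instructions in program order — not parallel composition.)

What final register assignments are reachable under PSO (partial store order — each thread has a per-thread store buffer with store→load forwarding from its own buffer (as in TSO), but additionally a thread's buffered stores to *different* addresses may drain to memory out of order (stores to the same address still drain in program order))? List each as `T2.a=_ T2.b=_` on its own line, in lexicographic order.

T2.a=0 T2.b=1
T2.a=0 T2.b=2
T2.a=1 T2.b=1
T2.a=1 T2.b=2
T2.a=2 T2.b=1
T2.a=2 T2.b=2

outcome vector order: (T2.a,T2.b)
|PSO outcomes| = 6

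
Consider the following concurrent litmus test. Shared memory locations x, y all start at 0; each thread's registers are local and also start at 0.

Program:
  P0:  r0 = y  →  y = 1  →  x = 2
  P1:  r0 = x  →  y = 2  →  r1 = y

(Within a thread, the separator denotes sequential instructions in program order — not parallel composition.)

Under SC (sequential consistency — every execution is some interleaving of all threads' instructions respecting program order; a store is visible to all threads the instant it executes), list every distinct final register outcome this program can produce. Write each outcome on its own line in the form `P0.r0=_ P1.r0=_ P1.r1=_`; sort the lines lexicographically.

P0.r0=0 P1.r0=0 P1.r1=1
P0.r0=0 P1.r0=0 P1.r1=2
P0.r0=0 P1.r0=2 P1.r1=2
P0.r0=2 P1.r0=0 P1.r1=1
P0.r0=2 P1.r0=0 P1.r1=2

outcome vector order: (P0.r0,P1.r0,P1.r1)
|SC outcomes| = 5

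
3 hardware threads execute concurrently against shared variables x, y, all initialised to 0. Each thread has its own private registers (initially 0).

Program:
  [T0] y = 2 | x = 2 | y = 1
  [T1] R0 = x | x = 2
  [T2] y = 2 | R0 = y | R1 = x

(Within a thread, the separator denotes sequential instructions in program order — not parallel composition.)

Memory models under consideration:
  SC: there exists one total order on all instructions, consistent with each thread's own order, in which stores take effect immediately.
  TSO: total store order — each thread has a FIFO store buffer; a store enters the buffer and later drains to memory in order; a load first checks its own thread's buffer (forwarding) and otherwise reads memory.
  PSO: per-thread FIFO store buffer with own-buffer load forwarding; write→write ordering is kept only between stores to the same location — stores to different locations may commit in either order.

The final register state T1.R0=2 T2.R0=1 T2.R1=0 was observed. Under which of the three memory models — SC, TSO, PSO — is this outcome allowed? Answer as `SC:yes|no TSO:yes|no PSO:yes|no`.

SC:no TSO:no PSO:yes

outcome vector order: (T1.R0,T2.R0,T2.R1)
SC (6): <0 1 2>, <0 2 0>, <0 2 2>, <2 1 2>, <2 2 0>, <2 2 2>
TSO (6): <0 1 2>, <0 2 0>, <0 2 2>, <2 1 2>, <2 2 0>, <2 2 2>
PSO (8): <0 1 0>, <0 1 2>, <0 2 0>, <0 2 2>, <2 1 0>, <2 1 2>, <2 2 0>, <2 2 2>
target <2 1 0> ∈ {PSO}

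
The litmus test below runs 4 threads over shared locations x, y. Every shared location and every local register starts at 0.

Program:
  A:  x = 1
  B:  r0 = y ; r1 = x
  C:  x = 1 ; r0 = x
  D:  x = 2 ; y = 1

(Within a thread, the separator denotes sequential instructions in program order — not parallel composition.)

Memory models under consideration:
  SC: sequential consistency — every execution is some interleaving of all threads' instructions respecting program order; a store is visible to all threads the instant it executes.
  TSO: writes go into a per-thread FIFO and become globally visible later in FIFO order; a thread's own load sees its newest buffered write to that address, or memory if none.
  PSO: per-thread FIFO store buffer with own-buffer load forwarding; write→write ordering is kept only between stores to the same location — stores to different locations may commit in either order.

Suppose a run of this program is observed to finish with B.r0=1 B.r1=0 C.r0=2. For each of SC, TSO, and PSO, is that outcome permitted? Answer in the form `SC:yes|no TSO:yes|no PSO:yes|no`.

outcome vector order: (B.r0,B.r1,C.r0)
SC: 10 outcomes — {001; 002; 011; 012; 021; 022; 111; 112; 121; 122}
TSO: 10 outcomes — {001; 002; 011; 012; 021; 022; 111; 112; 121; 122}
PSO: 12 outcomes — {001; 002; 011; 012; 021; 022; 101; 102; 111; 112; 121; 122}
target 102 ∈ {PSO}

SC:no TSO:no PSO:yes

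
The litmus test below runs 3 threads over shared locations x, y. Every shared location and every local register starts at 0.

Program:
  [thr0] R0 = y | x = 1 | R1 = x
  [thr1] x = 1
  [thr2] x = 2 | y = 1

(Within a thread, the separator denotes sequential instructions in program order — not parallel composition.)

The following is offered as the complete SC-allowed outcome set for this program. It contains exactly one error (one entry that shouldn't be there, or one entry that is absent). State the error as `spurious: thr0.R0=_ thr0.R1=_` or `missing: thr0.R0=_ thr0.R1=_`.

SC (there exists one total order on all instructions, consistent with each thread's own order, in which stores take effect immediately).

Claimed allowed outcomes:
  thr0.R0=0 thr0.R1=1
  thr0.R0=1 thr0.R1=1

outcome vector order: (thr0.R0,thr0.R1)
SC (3): 0/1; 0/2; 1/1
SC∖claimed = {0/2}

missing: thr0.R0=0 thr0.R1=2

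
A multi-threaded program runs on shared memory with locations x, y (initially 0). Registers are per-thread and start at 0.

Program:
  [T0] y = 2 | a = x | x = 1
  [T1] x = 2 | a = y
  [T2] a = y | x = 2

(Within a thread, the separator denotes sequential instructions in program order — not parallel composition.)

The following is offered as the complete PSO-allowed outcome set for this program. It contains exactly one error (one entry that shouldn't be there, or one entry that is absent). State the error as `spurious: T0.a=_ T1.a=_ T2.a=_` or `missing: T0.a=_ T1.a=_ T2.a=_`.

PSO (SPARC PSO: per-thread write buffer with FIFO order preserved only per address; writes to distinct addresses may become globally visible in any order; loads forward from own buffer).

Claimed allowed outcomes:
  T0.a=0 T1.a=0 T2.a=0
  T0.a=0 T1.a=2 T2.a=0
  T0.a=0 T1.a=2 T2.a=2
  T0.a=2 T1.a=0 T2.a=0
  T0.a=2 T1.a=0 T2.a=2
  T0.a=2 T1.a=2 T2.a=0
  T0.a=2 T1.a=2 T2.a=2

missing: T0.a=0 T1.a=0 T2.a=2

outcome vector order: (T0.a,T1.a,T2.a)
under PSO → (0,0,0), (0,0,2), (0,2,0), (0,2,2), (2,0,0), (2,0,2), (2,2,0), (2,2,2)
PSO∖claimed = {(0,0,2)}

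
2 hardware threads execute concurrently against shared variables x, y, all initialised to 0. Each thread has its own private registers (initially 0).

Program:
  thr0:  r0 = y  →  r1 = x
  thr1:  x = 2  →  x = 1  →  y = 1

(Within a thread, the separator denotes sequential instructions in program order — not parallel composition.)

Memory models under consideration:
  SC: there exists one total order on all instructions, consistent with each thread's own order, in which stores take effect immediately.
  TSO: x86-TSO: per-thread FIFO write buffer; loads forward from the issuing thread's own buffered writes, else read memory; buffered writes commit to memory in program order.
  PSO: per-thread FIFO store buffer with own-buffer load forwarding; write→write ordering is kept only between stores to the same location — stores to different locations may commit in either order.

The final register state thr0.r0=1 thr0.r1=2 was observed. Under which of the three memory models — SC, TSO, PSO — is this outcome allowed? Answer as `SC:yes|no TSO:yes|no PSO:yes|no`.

SC:no TSO:no PSO:yes

outcome vector order: (thr0.r0,thr0.r1)
SC (4): 00 01 02 11
TSO (4): 00 01 02 11
PSO (6): 00 01 02 10 11 12
target 12 ∈ {PSO}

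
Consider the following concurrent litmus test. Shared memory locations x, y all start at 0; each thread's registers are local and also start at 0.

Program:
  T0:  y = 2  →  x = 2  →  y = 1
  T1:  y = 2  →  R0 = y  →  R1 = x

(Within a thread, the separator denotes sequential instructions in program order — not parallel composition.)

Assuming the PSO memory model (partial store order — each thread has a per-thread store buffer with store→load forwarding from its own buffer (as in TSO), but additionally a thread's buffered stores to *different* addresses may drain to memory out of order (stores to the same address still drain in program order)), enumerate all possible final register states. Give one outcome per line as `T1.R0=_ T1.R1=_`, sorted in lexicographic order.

T1.R0=1 T1.R1=0
T1.R0=1 T1.R1=2
T1.R0=2 T1.R1=0
T1.R0=2 T1.R1=2

outcome vector order: (T1.R0,T1.R1)
|PSO outcomes| = 4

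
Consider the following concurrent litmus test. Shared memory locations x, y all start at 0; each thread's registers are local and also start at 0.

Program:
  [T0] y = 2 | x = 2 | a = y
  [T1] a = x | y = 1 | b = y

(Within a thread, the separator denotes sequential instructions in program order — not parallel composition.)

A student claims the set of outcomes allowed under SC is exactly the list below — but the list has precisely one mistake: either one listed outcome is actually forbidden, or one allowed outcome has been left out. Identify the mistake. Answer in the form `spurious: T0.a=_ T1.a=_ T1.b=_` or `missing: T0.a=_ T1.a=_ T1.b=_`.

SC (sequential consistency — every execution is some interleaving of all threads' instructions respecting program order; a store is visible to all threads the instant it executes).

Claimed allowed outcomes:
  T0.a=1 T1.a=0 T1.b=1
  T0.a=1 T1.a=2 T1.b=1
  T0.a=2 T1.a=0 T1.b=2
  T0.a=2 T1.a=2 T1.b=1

missing: T0.a=2 T1.a=0 T1.b=1

outcome vector order: (T0.a,T1.a,T1.b)
SC (5): 1/0/1 1/2/1 2/0/1 2/0/2 2/2/1
SC∖claimed = {2/0/1}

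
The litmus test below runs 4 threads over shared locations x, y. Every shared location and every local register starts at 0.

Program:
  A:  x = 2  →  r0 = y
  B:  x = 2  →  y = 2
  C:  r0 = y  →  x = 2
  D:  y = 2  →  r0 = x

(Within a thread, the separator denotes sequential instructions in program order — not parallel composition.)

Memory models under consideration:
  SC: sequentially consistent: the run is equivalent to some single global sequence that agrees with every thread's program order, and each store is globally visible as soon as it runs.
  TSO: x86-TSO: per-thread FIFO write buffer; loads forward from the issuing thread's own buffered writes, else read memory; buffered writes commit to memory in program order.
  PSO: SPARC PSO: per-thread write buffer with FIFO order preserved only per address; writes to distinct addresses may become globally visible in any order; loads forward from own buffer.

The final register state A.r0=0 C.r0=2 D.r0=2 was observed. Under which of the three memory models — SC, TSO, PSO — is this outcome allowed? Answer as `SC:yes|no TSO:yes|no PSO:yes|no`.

outcome vector order: (A.r0,C.r0,D.r0)
SC (6): <0 0 2>; <0 2 2>; <2 0 0>; <2 0 2>; <2 2 0>; <2 2 2>
TSO (8): <0 0 0>; <0 0 2>; <0 2 0>; <0 2 2>; <2 0 0>; <2 0 2>; <2 2 0>; <2 2 2>
PSO (8): <0 0 0>; <0 0 2>; <0 2 0>; <0 2 2>; <2 0 0>; <2 0 2>; <2 2 0>; <2 2 2>
target <0 2 2> ∈ {SC,TSO,PSO}

SC:yes TSO:yes PSO:yes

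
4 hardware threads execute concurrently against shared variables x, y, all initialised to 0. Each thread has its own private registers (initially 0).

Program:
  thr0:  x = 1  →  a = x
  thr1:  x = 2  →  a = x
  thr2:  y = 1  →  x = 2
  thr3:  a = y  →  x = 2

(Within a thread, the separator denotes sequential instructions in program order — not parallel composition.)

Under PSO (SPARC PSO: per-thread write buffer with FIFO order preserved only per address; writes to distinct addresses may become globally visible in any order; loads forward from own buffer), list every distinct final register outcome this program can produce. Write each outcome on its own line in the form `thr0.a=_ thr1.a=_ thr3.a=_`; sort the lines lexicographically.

thr0.a=1 thr1.a=1 thr3.a=0
thr0.a=1 thr1.a=1 thr3.a=1
thr0.a=1 thr1.a=2 thr3.a=0
thr0.a=1 thr1.a=2 thr3.a=1
thr0.a=2 thr1.a=1 thr3.a=0
thr0.a=2 thr1.a=1 thr3.a=1
thr0.a=2 thr1.a=2 thr3.a=0
thr0.a=2 thr1.a=2 thr3.a=1

outcome vector order: (thr0.a,thr1.a,thr3.a)
|PSO outcomes| = 8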